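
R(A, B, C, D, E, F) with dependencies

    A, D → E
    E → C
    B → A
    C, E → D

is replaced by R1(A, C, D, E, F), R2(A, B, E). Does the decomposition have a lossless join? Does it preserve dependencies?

Lossless test: (A, E)⁺ = {A, C, D, E}, which is a superkey of neither fragment — lossy.
Dependency preservation: every FD's attributes lie within a single fragment, so each can be enforced locally — preserved.

lossy but dependency-preserving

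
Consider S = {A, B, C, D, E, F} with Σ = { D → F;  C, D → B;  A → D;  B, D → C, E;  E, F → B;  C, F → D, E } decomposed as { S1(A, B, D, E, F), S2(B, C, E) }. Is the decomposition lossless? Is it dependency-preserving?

lossy and not dependency-preserving

Lossless test: (B, E)⁺ = {B, E}, which is a superkey of neither fragment — lossy.
Dependency preservation: the restricted closure of {C, D} across the fragments never reaches {B}, so C, D → B cannot be enforced without a join — not preserved.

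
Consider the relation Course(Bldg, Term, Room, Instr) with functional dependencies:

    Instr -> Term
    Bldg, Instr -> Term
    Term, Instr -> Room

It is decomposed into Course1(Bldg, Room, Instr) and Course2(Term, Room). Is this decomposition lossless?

No

Common attributes: Course1 ∩ Course2 = {Room}.
No dependency enlarges {Room}, so (Room)⁺ = {Room}.
The closure contains neither all of Course1 = {Bldg, Room, Instr} nor all of Course2 = {Term, Room}, so the common attributes are not a superkey of either fragment. The join is lossy.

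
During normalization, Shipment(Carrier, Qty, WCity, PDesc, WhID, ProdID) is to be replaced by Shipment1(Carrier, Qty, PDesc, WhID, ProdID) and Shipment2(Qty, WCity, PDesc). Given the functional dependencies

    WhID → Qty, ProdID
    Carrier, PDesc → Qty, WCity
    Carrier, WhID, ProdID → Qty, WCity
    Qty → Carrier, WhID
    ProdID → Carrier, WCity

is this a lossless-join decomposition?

Yes

Common attributes: Shipment1 ∩ Shipment2 = {Qty, PDesc}.
Closure of {Qty, PDesc}: Qty → Carrier, WhID applies, adding Carrier, WhID; WhID → Qty, ProdID applies, adding ProdID; Carrier, PDesc → Qty, WCity applies, adding WCity. So (Qty, PDesc)⁺ = {Carrier, Qty, WCity, PDesc, WhID, ProdID}.
This closure contains every attribute of Shipment1, so Shipment1 ∩ Shipment2 → Shipment1. The join is lossless.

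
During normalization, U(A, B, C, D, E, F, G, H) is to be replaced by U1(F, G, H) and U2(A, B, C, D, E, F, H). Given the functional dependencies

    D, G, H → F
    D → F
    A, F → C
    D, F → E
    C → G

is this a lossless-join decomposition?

No

Common attributes: U1 ∩ U2 = {F, H}.
No dependency enlarges {F, H}, so (F, H)⁺ = {F, H}.
The closure contains neither all of U1 = {F, G, H} nor all of U2 = {A, B, C, D, E, F, H}, so the common attributes are not a superkey of either fragment. The join is lossy.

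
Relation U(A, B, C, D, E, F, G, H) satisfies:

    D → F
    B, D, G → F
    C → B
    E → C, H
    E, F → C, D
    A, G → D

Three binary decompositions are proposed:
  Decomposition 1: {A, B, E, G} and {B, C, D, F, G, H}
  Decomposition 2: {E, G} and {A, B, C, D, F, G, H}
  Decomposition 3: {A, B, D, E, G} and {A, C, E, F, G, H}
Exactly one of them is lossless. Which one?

Decomposition 1: common = {B, G}, closure = {B, G} → lossy.
Decomposition 2: common = {G}, closure = {G} → lossy.
Decomposition 3: common = {A, E, G}, closure = {A, B, C, D, E, F, G, H} → lossless.

Decomposition 3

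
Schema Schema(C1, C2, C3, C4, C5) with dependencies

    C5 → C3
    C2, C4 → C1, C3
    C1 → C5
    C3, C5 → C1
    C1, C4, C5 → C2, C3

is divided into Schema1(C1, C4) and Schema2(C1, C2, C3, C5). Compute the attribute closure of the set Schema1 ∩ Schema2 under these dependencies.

Schema1 ∩ Schema2 = {C1}.
C1 → C5 applies, adding C5
C5 → C3 applies, adding C3
Closure: {C1, C3, C5}.

C1, C3, C5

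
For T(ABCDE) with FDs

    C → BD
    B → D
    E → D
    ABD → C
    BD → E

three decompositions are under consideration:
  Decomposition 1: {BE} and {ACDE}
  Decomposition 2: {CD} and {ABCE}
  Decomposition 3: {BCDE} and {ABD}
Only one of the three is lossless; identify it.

Decomposition 1: common = {E}, closure = {DE} → lossy.
Decomposition 2: common = {C}, closure = {BCDE} → lossless.
Decomposition 3: common = {BD}, closure = {BDE} → lossy.

Decomposition 2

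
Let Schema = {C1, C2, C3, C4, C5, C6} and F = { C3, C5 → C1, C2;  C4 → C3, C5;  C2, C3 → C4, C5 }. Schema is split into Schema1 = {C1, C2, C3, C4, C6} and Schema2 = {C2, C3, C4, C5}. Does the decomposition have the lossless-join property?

Common attributes: Schema1 ∩ Schema2 = {C2, C3, C4}.
Closure of {C2, C3, C4}: C4 → C3, C5 applies, adding C5; C3, C5 → C1, C2 applies, adding C1. So (C2, C3, C4)⁺ = {C1, C2, C3, C4, C5}.
This closure contains every attribute of Schema2, so Schema1 ∩ Schema2 → Schema2. The join is lossless.

Yes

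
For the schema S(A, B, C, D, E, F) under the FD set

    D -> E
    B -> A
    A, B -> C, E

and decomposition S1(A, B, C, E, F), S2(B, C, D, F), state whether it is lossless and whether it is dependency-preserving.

lossless but not dependency-preserving

Lossless test: (B, C, F)⁺ = {A, B, C, E, F}, which contains all of one fragment — lossless.
Dependency preservation: the restricted closure of {D} across the fragments never reaches {E}, so D → E cannot be enforced without a join — not preserved.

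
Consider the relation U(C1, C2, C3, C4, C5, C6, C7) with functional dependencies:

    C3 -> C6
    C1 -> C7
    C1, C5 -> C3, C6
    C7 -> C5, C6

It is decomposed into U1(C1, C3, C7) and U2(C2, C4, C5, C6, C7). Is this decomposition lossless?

Common attributes: U1 ∩ U2 = {C7}.
Closure of {C7}: C7 → C5, C6 applies, adding C5, C6. So (C7)⁺ = {C5, C6, C7}.
The closure contains neither all of U1 = {C1, C3, C7} nor all of U2 = {C2, C4, C5, C6, C7}, so the common attributes are not a superkey of either fragment. The join is lossy.

No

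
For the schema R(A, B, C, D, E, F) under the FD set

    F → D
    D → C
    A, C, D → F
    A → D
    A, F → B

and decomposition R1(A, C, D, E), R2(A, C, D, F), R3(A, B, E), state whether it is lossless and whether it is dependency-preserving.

lossless and dependency-preserving

Lossless test (chase): Rows 1 and 2 agree on A, C, D; apply A, C, D→F and equate their F entries. Rows 1 and 3 agree on A; apply A→D and equate their D entries. Rows 1 and 2 agree on A, F; apply A, F→B and equate their B entries. Rows 1 and 3 agree on D; apply D→C and equate their C entries. Rows 1 and 3 agree on A, C, D; apply A, C, D→F and equate their F entries. Rows 1 and 3 agree on A, F; apply A, F→B and equate their B entries. Row 1 is now all distinguished symbols — the join is lossless.
Dependency preservation: A, F → B is not contained in any single fragment, but the restricted closure of its left-hand side across the fragments still reaches the right-hand side; the remaining FDs each lie inside some fragment. All dependencies are preserved.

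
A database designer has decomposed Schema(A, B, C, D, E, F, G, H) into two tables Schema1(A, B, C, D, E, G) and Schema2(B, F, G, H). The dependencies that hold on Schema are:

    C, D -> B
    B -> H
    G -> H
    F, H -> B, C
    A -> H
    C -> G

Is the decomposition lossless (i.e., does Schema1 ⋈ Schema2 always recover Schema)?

No

Common attributes: Schema1 ∩ Schema2 = {B, G}.
Closure of {B, G}: B → H applies, adding H. So (B, G)⁺ = {B, G, H}.
The closure contains neither all of Schema1 = {A, B, C, D, E, G} nor all of Schema2 = {B, F, G, H}, so the common attributes are not a superkey of either fragment. The join is lossy.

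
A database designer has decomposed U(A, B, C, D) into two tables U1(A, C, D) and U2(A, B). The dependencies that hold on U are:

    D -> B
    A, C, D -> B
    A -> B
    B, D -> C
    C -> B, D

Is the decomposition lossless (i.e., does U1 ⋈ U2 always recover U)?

Common attributes: U1 ∩ U2 = {A}.
Closure of {A}: A → B applies, adding B. So (A)⁺ = {A, B}.
This closure contains every attribute of U2, so U1 ∩ U2 → U2. The join is lossless.

Yes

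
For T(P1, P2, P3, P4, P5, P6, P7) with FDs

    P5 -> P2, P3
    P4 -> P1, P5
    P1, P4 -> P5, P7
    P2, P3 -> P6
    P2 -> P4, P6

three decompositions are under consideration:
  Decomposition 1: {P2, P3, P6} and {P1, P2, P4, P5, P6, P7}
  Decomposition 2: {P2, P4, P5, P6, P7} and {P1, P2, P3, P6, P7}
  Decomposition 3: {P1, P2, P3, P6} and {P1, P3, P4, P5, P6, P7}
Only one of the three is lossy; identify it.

Decomposition 3

Decomposition 1: common = {P2, P6}, closure = {P1, P2, P3, P4, P5, P6, P7} → lossless.
Decomposition 2: common = {P2, P6, P7}, closure = {P1, P2, P3, P4, P5, P6, P7} → lossless.
Decomposition 3: common = {P1, P3, P6}, closure = {P1, P3, P6} → lossy.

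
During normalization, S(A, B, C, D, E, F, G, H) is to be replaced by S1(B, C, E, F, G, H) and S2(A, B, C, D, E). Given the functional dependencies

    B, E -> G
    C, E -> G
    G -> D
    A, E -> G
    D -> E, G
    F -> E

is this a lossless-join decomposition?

Common attributes: S1 ∩ S2 = {B, C, E}.
Closure of {B, C, E}: B, E → G applies, adding G; G → D applies, adding D. So (B, C, E)⁺ = {B, C, D, E, G}.
The closure contains neither all of S1 = {B, C, E, F, G, H} nor all of S2 = {A, B, C, D, E}, so the common attributes are not a superkey of either fragment. The join is lossy.

No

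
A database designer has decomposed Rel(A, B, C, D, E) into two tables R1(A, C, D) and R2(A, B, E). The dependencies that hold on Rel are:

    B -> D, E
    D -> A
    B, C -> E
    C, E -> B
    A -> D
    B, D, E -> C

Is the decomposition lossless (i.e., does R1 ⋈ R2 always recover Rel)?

Common attributes: R1 ∩ R2 = {A}.
Closure of {A}: A → D applies, adding D. So (A)⁺ = {A, D}.
The closure contains neither all of R1 = {A, C, D} nor all of R2 = {A, B, E}, so the common attributes are not a superkey of either fragment. The join is lossy.

No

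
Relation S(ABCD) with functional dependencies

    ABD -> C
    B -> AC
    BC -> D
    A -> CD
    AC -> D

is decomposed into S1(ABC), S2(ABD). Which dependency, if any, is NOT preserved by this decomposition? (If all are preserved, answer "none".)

ABD → C: restricted closure across fragments reaches C.
B → AC lies within S1.
BC → D: restricted closure across fragments reaches D.
A → CD: restricted closure across fragments reaches CD.
AC → D: restricted closure across fragments reaches D.
Every dependency is enforceable on the fragments, so the decomposition is dependency-preserving.

none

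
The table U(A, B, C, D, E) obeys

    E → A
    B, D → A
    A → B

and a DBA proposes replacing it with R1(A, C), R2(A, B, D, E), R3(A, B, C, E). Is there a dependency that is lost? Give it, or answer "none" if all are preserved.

E → A lies within R2.
B, D → A lies within R2.
A → B lies within R2.
Every dependency is enforceable on the fragments, so the decomposition is dependency-preserving.

none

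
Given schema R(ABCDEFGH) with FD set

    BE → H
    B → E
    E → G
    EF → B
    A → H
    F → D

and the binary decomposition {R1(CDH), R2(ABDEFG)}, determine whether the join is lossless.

No

Common attributes: R1 ∩ R2 = {D}.
No dependency enlarges {D}, so (D)⁺ = {D}.
The closure contains neither all of R1 = {CDH} nor all of R2 = {ABDEFG}, so the common attributes are not a superkey of either fragment. The join is lossy.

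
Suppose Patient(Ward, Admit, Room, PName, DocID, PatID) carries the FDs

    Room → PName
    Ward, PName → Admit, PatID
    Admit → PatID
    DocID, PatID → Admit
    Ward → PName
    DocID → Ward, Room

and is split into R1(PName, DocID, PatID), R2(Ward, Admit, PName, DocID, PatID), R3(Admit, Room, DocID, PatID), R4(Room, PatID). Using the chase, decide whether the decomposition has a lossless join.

Chase test. Columns are Ward, Admit, Room, PName, DocID, PatID; row i has aⱼ where attribute j ∈ Ri, else bᵢⱼ.
Initial tableau (one row per fragment):
  row 1: b11 b12 b13 a4 a5 a6
  row 2: a1 a2 b23 a4 a5 a6
  row 3: b31 a2 a3 b34 a5 a6
  row 4: b41 b42 a3 b44 b45 a6
Rows 3 and 4 agree on Room; apply Room→PName and equate their PName entries.
Rows 1 and 2 agree on DocID, PatID; apply DocID, PatID→Admit and equate their Admit entries.
Rows 1 and 2 agree on DocID; apply DocID→Ward, Room and equate their Ward, Room entries.
Rows 1 and 3 agree on DocID; apply DocID→Ward, Room and equate their Ward, Room entries.
Rows 1 and 3 agree on Room; apply Room→PName and equate their PName entries.
Row 1 is now all distinguished symbols — the join is lossless.

Yes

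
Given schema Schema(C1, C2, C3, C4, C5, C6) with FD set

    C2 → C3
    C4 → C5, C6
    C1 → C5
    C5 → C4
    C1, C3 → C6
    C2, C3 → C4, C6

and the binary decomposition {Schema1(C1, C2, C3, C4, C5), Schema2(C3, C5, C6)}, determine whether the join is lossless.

Common attributes: Schema1 ∩ Schema2 = {C3, C5}.
Closure of {C3, C5}: C5 → C4 applies, adding C4; C4 → C5, C6 applies, adding C6. So (C3, C5)⁺ = {C3, C4, C5, C6}.
This closure contains every attribute of Schema2, so Schema1 ∩ Schema2 → Schema2. The join is lossless.

Yes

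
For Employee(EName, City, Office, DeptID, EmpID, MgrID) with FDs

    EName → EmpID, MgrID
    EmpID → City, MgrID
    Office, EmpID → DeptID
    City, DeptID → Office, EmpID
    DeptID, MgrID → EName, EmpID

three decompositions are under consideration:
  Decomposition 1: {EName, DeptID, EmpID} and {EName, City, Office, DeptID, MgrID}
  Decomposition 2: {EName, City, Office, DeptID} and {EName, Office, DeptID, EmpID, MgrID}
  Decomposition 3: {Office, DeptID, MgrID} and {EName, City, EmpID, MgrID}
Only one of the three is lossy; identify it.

Decomposition 3

Decomposition 1: common = {EName, DeptID}, closure = {EName, City, Office, DeptID, EmpID, MgrID} → lossless.
Decomposition 2: common = {EName, Office, DeptID}, closure = {EName, City, Office, DeptID, EmpID, MgrID} → lossless.
Decomposition 3: common = {MgrID}, closure = {MgrID} → lossy.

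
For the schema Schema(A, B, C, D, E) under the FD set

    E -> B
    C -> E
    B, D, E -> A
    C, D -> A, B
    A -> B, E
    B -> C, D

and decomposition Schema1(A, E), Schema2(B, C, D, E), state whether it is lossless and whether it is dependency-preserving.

Lossless test: (E)⁺ = {A, B, C, D, E}, which contains all of one fragment — lossless.
Dependency preservation: B, D, E → A; C, D → A, B; A → B, E are not contained in any single fragment, but the restricted closure of each left-hand side across the fragments still reaches the right-hand side; the remaining FDs each lie inside some fragment. All dependencies are preserved.

lossless and dependency-preserving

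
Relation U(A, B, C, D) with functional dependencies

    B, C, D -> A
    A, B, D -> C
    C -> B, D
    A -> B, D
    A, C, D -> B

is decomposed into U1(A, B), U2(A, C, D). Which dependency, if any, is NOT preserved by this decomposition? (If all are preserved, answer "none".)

none

B, C, D → A: restricted closure across fragments reaches A.
A, B, D → C: restricted closure across fragments reaches C.
C → B, D: restricted closure across fragments reaches B, D.
A → B, D: restricted closure across fragments reaches B, D.
A, C, D → B: restricted closure across fragments reaches B.
Every dependency is enforceable on the fragments, so the decomposition is dependency-preserving.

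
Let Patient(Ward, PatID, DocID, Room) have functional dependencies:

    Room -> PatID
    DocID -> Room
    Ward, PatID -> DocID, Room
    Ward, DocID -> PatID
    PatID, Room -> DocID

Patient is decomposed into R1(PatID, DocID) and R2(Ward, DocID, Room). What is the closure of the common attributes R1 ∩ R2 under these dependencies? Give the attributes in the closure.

PatID, DocID, Room

R1 ∩ R2 = {DocID}.
DocID → Room applies, adding Room
Room → PatID applies, adding PatID
Closure: {PatID, DocID, Room}.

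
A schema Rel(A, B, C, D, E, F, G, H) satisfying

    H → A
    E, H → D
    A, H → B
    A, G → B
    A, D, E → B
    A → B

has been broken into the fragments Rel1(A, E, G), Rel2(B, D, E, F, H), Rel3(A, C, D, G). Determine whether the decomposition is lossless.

Chase test. Columns are A, B, C, D, E, F, G, H; row i has aⱼ where attribute j ∈ Reli, else bᵢⱼ.
Initial tableau (one row per fragment):
  row 1: a1 b12 b13 b14 a5 b16 a7 b18
  row 2: b21 a2 b23 a4 a5 a6 b27 a8
  row 3: a1 b32 a3 a4 b35 b36 a7 b38
Rows 1 and 3 agree on A, G; apply A, G→B and equate their B entries.
No row becomes fully distinguished — the join is lossy.

No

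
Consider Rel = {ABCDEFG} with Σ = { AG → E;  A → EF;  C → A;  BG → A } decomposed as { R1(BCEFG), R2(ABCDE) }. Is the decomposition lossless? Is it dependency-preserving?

Lossless test: (BCE)⁺ = {ABCEF}, which is a superkey of neither fragment — lossy.
Dependency preservation: the restricted closure of {A} across the fragments never reaches {EF}, so A → EF cannot be enforced without a join — not preserved.

lossy and not dependency-preserving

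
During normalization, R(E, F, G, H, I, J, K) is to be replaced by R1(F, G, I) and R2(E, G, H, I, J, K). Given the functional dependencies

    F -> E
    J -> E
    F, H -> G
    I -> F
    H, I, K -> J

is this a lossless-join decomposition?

Yes

Common attributes: R1 ∩ R2 = {G, I}.
Closure of {G, I}: I → F applies, adding F; F → E applies, adding E. So (G, I)⁺ = {E, F, G, I}.
This closure contains every attribute of R1, so R1 ∩ R2 → R1. The join is lossless.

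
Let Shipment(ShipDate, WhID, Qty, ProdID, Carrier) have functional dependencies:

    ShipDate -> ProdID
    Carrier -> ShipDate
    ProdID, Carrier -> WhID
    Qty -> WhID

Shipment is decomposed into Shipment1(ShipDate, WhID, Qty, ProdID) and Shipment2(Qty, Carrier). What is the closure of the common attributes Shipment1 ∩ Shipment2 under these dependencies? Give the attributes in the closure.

Shipment1 ∩ Shipment2 = {Qty}.
Qty → WhID applies, adding WhID
Closure: {WhID, Qty}.

WhID, Qty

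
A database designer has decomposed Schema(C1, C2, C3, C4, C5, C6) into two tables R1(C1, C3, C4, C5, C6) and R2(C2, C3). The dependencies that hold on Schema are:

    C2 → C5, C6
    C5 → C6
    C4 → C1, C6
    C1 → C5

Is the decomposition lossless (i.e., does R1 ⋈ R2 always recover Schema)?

Common attributes: R1 ∩ R2 = {C3}.
No dependency enlarges {C3}, so (C3)⁺ = {C3}.
The closure contains neither all of R1 = {C1, C3, C4, C5, C6} nor all of R2 = {C2, C3}, so the common attributes are not a superkey of either fragment. The join is lossy.

No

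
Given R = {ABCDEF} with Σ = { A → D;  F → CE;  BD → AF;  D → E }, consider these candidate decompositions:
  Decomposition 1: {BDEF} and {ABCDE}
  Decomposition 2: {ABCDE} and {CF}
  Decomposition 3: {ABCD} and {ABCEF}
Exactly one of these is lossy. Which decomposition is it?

Decomposition 1: common = {BDE}, closure = {ABCDEF} → lossless.
Decomposition 2: common = {C}, closure = {C} → lossy.
Decomposition 3: common = {ABC}, closure = {ABCDEF} → lossless.

Decomposition 2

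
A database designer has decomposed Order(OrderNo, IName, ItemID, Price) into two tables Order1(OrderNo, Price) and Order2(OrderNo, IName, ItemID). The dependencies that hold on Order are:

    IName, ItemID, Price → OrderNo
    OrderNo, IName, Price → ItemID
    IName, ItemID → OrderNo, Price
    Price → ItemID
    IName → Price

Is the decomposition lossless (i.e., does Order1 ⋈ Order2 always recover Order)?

No

Common attributes: Order1 ∩ Order2 = {OrderNo}.
No dependency enlarges {OrderNo}, so (OrderNo)⁺ = {OrderNo}.
The closure contains neither all of Order1 = {OrderNo, Price} nor all of Order2 = {OrderNo, IName, ItemID}, so the common attributes are not a superkey of either fragment. The join is lossy.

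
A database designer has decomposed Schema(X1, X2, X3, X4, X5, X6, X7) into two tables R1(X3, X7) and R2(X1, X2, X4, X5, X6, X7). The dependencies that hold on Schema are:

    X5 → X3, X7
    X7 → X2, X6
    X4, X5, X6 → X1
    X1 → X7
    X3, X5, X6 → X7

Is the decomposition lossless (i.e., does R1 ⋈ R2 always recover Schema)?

No

Common attributes: R1 ∩ R2 = {X7}.
Closure of {X7}: X7 → X2, X6 applies, adding X2, X6. So (X7)⁺ = {X2, X6, X7}.
The closure contains neither all of R1 = {X3, X7} nor all of R2 = {X1, X2, X4, X5, X6, X7}, so the common attributes are not a superkey of either fragment. The join is lossy.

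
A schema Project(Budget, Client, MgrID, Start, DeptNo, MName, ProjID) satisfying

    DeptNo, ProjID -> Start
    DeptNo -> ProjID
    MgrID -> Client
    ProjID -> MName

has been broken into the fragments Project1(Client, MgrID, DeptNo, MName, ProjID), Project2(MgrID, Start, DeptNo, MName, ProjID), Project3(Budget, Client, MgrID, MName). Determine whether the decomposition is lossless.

Chase test. Columns are Budget, Client, MgrID, Start, DeptNo, MName, ProjID; row i has aⱼ where attribute j ∈ Projecti, else bᵢⱼ.
Initial tableau (one row per fragment):
  row 1: b11 a2 a3 b14 a5 a6 a7
  row 2: b21 b22 a3 a4 a5 a6 a7
  row 3: a1 a2 a3 b34 b35 a6 b37
Rows 1 and 2 agree on DeptNo, ProjID; apply DeptNo, ProjID→Start and equate their Start entries.
Rows 1 and 2 agree on MgrID; apply MgrID→Client and equate their Client entries.
No row becomes fully distinguished — the join is lossy.

No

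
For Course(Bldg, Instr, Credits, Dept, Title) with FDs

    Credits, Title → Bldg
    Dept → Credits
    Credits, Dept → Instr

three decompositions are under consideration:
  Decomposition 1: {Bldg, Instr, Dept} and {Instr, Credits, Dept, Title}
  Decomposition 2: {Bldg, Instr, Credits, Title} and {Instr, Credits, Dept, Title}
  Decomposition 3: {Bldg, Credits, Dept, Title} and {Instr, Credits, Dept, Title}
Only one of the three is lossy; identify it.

Decomposition 1: common = {Instr, Dept}, closure = {Instr, Credits, Dept} → lossy.
Decomposition 2: common = {Instr, Credits, Title}, closure = {Bldg, Instr, Credits, Title} → lossless.
Decomposition 3: common = {Credits, Dept, Title}, closure = {Bldg, Instr, Credits, Dept, Title} → lossless.

Decomposition 1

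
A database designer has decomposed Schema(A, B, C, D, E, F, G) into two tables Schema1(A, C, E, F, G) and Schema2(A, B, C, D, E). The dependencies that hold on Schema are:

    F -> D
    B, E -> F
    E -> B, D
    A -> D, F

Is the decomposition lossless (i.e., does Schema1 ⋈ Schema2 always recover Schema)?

Common attributes: Schema1 ∩ Schema2 = {A, C, E}.
Closure of {A, C, E}: E → B, D applies, adding B, D; A → D, F applies, adding F. So (A, C, E)⁺ = {A, B, C, D, E, F}.
This closure contains every attribute of Schema2, so Schema1 ∩ Schema2 → Schema2. The join is lossless.

Yes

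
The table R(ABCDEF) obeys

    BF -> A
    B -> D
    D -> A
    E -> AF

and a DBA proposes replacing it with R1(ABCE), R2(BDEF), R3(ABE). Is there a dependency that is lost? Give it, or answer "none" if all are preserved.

Check D → A: no single fragment contains all of {AD}, and the restricted closure of {D} across the fragments never reaches {A}.
BF → A is preserved.
B → D is preserved.
E → AF is preserved.

D -> A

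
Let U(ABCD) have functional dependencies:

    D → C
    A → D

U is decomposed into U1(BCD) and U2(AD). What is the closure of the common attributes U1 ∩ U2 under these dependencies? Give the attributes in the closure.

U1 ∩ U2 = {D}.
D → C applies, adding C
Closure: {CD}.

CD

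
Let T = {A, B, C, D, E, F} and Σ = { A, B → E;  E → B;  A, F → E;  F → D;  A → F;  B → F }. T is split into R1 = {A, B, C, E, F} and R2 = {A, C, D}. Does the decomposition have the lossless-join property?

Yes

Common attributes: R1 ∩ R2 = {A, C}.
Closure of {A, C}: A → F applies, adding F; A, F → E applies, adding E; F → D applies, adding D; E → B applies, adding B. So (A, C)⁺ = {A, B, C, D, E, F}.
This closure contains every attribute of R1, so R1 ∩ R2 → R1. The join is lossless.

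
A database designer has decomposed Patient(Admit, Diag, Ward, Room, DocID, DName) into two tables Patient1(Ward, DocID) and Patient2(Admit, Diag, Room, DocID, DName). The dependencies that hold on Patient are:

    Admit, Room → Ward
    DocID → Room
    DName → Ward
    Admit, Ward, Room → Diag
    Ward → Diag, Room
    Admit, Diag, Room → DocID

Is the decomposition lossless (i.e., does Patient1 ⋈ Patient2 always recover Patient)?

No

Common attributes: Patient1 ∩ Patient2 = {DocID}.
Closure of {DocID}: DocID → Room applies, adding Room. So (DocID)⁺ = {Room, DocID}.
The closure contains neither all of Patient1 = {Ward, DocID} nor all of Patient2 = {Admit, Diag, Room, DocID, DName}, so the common attributes are not a superkey of either fragment. The join is lossy.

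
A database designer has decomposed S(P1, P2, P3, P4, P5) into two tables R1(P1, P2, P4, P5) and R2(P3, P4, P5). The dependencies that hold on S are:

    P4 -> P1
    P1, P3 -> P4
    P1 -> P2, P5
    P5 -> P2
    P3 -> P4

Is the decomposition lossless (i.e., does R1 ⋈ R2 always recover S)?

Yes

Common attributes: R1 ∩ R2 = {P4, P5}.
Closure of {P4, P5}: P4 → P1 applies, adding P1; P1 → P2, P5 applies, adding P2. So (P4, P5)⁺ = {P1, P2, P4, P5}.
This closure contains every attribute of R1, so R1 ∩ R2 → R1. The join is lossless.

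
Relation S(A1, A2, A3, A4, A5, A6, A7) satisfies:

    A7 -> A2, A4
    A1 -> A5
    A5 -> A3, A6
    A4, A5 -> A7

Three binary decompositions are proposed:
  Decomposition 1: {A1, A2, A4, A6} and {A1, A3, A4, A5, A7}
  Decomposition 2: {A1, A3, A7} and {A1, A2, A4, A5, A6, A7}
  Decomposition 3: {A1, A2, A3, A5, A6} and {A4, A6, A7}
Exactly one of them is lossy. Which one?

Decomposition 1: common = {A1, A4}, closure = {A1, A2, A3, A4, A5, A6, A7} → lossless.
Decomposition 2: common = {A1, A7}, closure = {A1, A2, A3, A4, A5, A6, A7} → lossless.
Decomposition 3: common = {A6}, closure = {A6} → lossy.

Decomposition 3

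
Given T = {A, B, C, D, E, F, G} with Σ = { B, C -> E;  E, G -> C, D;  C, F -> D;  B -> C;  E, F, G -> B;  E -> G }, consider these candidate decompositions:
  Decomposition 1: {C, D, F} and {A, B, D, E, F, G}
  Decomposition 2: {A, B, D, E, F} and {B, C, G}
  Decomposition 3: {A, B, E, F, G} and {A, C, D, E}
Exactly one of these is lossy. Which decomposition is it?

Decomposition 1

Decomposition 1: common = {D, F}, closure = {D, F} → lossy.
Decomposition 2: common = {B}, closure = {B, C, D, E, G} → lossless.
Decomposition 3: common = {A, E}, closure = {A, C, D, E, G} → lossless.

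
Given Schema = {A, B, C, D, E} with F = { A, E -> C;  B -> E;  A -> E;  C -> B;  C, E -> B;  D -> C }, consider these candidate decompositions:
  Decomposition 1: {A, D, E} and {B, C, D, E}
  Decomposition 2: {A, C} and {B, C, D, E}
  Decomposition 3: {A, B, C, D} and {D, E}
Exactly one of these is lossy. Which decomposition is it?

Decomposition 2

Decomposition 1: common = {D, E}, closure = {B, C, D, E} → lossless.
Decomposition 2: common = {C}, closure = {B, C, E} → lossy.
Decomposition 3: common = {D}, closure = {B, C, D, E} → lossless.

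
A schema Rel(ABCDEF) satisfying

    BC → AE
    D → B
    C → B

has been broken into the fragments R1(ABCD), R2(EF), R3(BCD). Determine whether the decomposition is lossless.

No

Chase test. Columns are ABCDEF; row i has aⱼ where attribute j ∈ Ri, else bᵢⱼ.
Initial tableau (one row per fragment):
  row 1: a1 a2 a3 a4 b15 b16
  row 2: b21 b22 b23 b24 a5 a6
  row 3: b31 a2 a3 a4 b35 b36
Rows 1 and 3 agree on BC; apply BC→AE and equate their AE entries.
No row becomes fully distinguished — the join is lossy.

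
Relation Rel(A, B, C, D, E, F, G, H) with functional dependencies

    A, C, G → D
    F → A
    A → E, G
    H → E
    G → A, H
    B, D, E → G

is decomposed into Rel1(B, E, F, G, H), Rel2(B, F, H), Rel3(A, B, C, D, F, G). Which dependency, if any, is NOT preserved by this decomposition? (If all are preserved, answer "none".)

B, D, E → G

Check B, D, E → G: no single fragment contains all of {B, D, E, G}, and the restricted closure of {B, D, E} across the fragments never reaches {G}.
A, C, G → D is preserved.
F → A is preserved.
A → E, G is preserved.
H → E is preserved.
G → A, H is preserved.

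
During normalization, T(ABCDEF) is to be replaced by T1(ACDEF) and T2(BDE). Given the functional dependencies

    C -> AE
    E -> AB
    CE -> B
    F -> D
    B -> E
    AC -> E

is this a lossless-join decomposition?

Yes

Common attributes: T1 ∩ T2 = {DE}.
Closure of {DE}: E → AB applies, adding AB. So (DE)⁺ = {ABDE}.
This closure contains every attribute of T2, so T1 ∩ T2 → T2. The join is lossless.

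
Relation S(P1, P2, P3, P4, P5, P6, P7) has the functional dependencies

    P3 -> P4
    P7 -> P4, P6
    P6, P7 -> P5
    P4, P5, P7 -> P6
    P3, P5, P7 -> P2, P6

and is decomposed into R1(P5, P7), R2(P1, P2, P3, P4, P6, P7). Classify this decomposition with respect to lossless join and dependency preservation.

Lossless test: (P7)⁺ = {P4, P5, P6, P7}, which contains all of one fragment — lossless.
Dependency preservation: P6, P7 → P5; P4, P5, P7 → P6; P3, P5, P7 → P2, P6 are not contained in any single fragment, but the restricted closure of each left-hand side across the fragments still reaches the right-hand side; the remaining FDs each lie inside some fragment. All dependencies are preserved.

lossless and dependency-preserving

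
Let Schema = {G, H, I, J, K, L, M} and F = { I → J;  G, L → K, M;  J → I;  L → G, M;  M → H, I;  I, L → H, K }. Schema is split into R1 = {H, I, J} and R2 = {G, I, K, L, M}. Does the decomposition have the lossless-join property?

No

Common attributes: R1 ∩ R2 = {I}.
Closure of {I}: I → J applies, adding J. So (I)⁺ = {I, J}.
The closure contains neither all of R1 = {H, I, J} nor all of R2 = {G, I, K, L, M}, so the common attributes are not a superkey of either fragment. The join is lossy.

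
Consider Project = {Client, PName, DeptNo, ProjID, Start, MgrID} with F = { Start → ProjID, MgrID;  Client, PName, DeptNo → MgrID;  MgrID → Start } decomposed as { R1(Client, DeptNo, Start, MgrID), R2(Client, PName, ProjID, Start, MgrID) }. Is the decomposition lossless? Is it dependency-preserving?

Lossless test: (Client, Start, MgrID)⁺ = {Client, ProjID, Start, MgrID}, which is a superkey of neither fragment — lossy.
Dependency preservation: the restricted closure of {Client, PName, DeptNo} across the fragments never reaches {MgrID}, so Client, PName, DeptNo → MgrID cannot be enforced without a join — not preserved.

lossy and not dependency-preserving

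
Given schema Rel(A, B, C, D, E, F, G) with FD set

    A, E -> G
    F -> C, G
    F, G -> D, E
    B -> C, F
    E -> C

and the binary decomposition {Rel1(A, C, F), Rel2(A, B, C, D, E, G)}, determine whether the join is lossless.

No

Common attributes: Rel1 ∩ Rel2 = {A, C}.
No dependency enlarges {A, C}, so (A, C)⁺ = {A, C}.
The closure contains neither all of Rel1 = {A, C, F} nor all of Rel2 = {A, B, C, D, E, G}, so the common attributes are not a superkey of either fragment. The join is lossy.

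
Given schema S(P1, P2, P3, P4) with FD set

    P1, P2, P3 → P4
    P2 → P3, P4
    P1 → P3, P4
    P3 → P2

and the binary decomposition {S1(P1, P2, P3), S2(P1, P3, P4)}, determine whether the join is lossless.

Yes

Common attributes: S1 ∩ S2 = {P1, P3}.
Closure of {P1, P3}: P1 → P3, P4 applies, adding P4; P3 → P2 applies, adding P2. So (P1, P3)⁺ = {P1, P2, P3, P4}.
This closure contains every attribute of S1, so S1 ∩ S2 → S1. The join is lossless.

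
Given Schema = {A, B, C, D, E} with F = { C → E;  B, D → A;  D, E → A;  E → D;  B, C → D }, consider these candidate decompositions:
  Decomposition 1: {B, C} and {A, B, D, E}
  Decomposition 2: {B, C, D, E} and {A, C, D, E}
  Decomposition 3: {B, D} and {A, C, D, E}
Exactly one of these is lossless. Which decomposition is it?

Decomposition 1: common = {B}, closure = {B} → lossy.
Decomposition 2: common = {C, D, E}, closure = {A, C, D, E} → lossless.
Decomposition 3: common = {D}, closure = {D} → lossy.

Decomposition 2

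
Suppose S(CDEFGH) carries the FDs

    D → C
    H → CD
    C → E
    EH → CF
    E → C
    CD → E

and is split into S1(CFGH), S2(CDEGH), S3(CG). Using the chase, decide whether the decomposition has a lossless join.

Yes

Chase test. Columns are CDEFGH; row i has aⱼ where attribute j ∈ Si, else bᵢⱼ.
Initial tableau (one row per fragment):
  row 1: a1 b12 b13 a4 a5 a6
  row 2: a1 a2 a3 b24 a5 a6
  row 3: a1 b32 b33 b34 a5 b36
Rows 1 and 2 agree on H; apply H→CD and equate their CD entries.
Rows 1 and 2 agree on C; apply C→E and equate their E entries.
Rows 1 and 3 agree on C; apply C→E and equate their E entries.
Rows 1 and 2 agree on EH; apply EH→CF and equate their CF entries.
Row 1 is now all distinguished symbols — the join is lossless.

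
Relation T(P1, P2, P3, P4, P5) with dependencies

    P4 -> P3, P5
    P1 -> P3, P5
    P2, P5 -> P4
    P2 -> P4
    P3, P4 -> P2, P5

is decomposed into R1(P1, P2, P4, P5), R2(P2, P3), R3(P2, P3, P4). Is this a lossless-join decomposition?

Chase test. Columns are P1, P2, P3, P4, P5; row i has aⱼ where attribute j ∈ Ri, else bᵢⱼ.
Initial tableau (one row per fragment):
  row 1: a1 a2 b13 a4 a5
  row 2: b21 a2 a3 b24 b25
  row 3: b31 a2 a3 a4 b35
Rows 1 and 3 agree on P4; apply P4→P3, P5 and equate their P3, P5 entries.
Rows 1 and 2 agree on P2; apply P2→P4 and equate their P4 entries.
Rows 1 and 2 agree on P3, P4; apply P3, P4→P2, P5 and equate their P2, P5 entries.
Row 1 is now all distinguished symbols — the join is lossless.

Yes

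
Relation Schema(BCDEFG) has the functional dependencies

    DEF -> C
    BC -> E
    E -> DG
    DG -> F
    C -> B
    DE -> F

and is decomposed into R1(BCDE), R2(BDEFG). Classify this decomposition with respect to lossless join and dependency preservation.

Lossless test: (BDE)⁺ = {BCDEFG}, which contains all of one fragment — lossless.
Dependency preservation: DEF → C is not contained in any single fragment, but the restricted closure of its left-hand side across the fragments still reaches the right-hand side; the remaining FDs each lie inside some fragment. All dependencies are preserved.

lossless and dependency-preserving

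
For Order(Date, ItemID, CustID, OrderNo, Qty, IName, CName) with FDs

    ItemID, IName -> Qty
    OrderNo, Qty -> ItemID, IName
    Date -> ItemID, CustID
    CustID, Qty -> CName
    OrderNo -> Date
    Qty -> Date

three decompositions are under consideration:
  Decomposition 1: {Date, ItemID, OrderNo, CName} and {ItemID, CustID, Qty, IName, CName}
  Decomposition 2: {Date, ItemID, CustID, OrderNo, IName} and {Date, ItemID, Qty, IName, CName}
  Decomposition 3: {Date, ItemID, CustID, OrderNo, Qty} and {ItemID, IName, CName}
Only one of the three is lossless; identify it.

Decomposition 1: common = {ItemID, CName}, closure = {ItemID, CName} → lossy.
Decomposition 2: common = {Date, ItemID, IName}, closure = {Date, ItemID, CustID, Qty, IName, CName} → lossless.
Decomposition 3: common = {ItemID}, closure = {ItemID} → lossy.

Decomposition 2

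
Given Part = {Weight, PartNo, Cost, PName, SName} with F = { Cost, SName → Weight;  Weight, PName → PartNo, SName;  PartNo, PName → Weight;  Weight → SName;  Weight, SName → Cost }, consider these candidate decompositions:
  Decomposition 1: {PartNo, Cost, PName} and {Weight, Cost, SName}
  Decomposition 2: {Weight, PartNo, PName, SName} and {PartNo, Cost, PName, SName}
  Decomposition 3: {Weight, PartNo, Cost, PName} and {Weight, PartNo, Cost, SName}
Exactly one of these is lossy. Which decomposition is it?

Decomposition 1

Decomposition 1: common = {Cost}, closure = {Cost} → lossy.
Decomposition 2: common = {PartNo, PName, SName}, closure = {Weight, PartNo, Cost, PName, SName} → lossless.
Decomposition 3: common = {Weight, PartNo, Cost}, closure = {Weight, PartNo, Cost, SName} → lossless.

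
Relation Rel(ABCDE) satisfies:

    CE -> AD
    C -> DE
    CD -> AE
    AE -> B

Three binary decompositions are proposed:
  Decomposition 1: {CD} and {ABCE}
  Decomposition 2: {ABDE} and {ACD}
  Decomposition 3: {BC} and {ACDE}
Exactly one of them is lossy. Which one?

Decomposition 2

Decomposition 1: common = {C}, closure = {ABCDE} → lossless.
Decomposition 2: common = {AD}, closure = {AD} → lossy.
Decomposition 3: common = {C}, closure = {ABCDE} → lossless.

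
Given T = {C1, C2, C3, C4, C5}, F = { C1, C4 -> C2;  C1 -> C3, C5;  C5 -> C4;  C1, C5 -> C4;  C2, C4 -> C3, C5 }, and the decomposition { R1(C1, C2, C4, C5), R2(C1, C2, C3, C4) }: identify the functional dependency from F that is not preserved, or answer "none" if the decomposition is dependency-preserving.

none

C1, C4 → C2 lies within R1.
C1 → C3, C5: restricted closure across fragments reaches C3, C5.
C5 → C4 lies within R1.
C1, C5 → C4 lies within R1.
C2, C4 → C3, C5: restricted closure across fragments reaches C3, C5.
Every dependency is enforceable on the fragments, so the decomposition is dependency-preserving.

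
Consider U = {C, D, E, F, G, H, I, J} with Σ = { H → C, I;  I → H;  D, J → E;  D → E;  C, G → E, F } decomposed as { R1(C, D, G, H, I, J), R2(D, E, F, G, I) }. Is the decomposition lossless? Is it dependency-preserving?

Lossless test: (D, G, I)⁺ = {C, D, E, F, G, H, I}, which contains all of one fragment — lossless.
Dependency preservation: the restricted closure of {C, G} across the fragments never reaches {E, F}, so C, G → E, F cannot be enforced without a join — not preserved.

lossless but not dependency-preserving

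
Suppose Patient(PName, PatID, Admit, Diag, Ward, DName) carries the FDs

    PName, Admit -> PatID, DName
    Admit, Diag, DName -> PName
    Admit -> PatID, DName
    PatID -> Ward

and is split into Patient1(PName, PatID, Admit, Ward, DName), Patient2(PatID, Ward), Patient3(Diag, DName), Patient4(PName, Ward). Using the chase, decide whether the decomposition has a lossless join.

No

Chase test. Columns are PName, PatID, Admit, Diag, Ward, DName; row i has aⱼ where attribute j ∈ Patienti, else bᵢⱼ.
Initial tableau (one row per fragment):
  row 1: a1 a2 a3 b14 a5 a6
  row 2: b21 a2 b23 b24 a5 b26
  row 3: b31 b32 b33 a4 b35 a6
  row 4: a1 b42 b43 b44 a5 b46
No row becomes fully distinguished — the join is lossy.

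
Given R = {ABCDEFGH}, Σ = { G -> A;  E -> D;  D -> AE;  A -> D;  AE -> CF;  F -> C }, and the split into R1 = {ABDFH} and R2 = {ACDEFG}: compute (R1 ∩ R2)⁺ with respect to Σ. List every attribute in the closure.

R1 ∩ R2 = {ADF}.
D → AE applies, adding E
AE → CF applies, adding C
Closure: {ACDEF}.

ACDEF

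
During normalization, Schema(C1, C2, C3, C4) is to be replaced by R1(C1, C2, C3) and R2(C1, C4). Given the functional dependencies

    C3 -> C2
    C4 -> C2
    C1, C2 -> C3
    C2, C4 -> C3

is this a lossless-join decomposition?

No

Common attributes: R1 ∩ R2 = {C1}.
No dependency enlarges {C1}, so (C1)⁺ = {C1}.
The closure contains neither all of R1 = {C1, C2, C3} nor all of R2 = {C1, C4}, so the common attributes are not a superkey of either fragment. The join is lossy.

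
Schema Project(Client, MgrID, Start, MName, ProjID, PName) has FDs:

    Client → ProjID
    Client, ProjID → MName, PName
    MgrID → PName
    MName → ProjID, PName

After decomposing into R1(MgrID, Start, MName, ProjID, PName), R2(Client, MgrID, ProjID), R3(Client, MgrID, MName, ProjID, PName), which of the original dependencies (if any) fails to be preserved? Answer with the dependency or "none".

none

Client → ProjID lies within R2.
Client, ProjID → MName, PName lies within R3.
MgrID → PName lies within R1.
MName → ProjID, PName lies within R1.
Every dependency is enforceable on the fragments, so the decomposition is dependency-preserving.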